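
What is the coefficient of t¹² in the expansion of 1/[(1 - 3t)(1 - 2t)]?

1586131

The denominator gives the recurrence a_n = 5a_(n−1) − 6a_(n−2) for n ≥ 2; the numerator fixes a_0 = 1, a_1 = 5.
Iterating: 1, 5, 19, 65, 211, 665, 2059, 6305, 19171, 58025, 175099, 527345, 1586131, so a_12 = 1586131.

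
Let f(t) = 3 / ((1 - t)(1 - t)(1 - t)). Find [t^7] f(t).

108

The denominator gives the recurrence a_n = 3a_(n−1) − 3a_(n−2) + a_(n−3) for n ≥ 3; the numerator fixes a_0 = 3, a_1 = 9, a_2 = 18.
Iterating: 3, 9, 18, 30, 45, 63, 84, 108, so a_7 = 108.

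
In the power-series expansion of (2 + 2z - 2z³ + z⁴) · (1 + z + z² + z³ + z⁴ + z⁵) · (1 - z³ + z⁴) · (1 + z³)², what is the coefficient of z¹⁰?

(2 + 2z - 2z³ + z⁴) has coefficients 2,2,0,-2,1 for degrees 0…4.
(1 + z + z² + z³ + z⁴ + z⁵) has coefficients 1,1,1,1,1,1,0,0,0,0,0 for degrees 0…10.
Multiplying by (1 - z³ + z⁴) gives running coefficients 1,1,1,0,1,1,0,0,0,1,0 for degrees 0…10.
Finally multiplying by (1 + z³)², the product of all factors after the first has coefficients 1,1,1,2,3,3,1,3,3,1,1 for degrees 0…10.
[z¹⁰] = 2·1 + 2·1 − 2·3 + 1·1 = -1.

-1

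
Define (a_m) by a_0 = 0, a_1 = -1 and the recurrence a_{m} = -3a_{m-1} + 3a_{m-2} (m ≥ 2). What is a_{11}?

The ordinary generating function has denominator 1 + 3y - 3y^2.
Iterating the recurrence: a_0,…,a_{11} = 0, -1, 3, -12, 45, -171, 648, -2457, 9315, -35316, 133893, -507627.

-507627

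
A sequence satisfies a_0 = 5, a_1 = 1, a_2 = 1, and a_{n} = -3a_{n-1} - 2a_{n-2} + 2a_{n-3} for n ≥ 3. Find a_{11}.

-1731

The ordinary generating function has denominator 1 + 3z + 2z^2 - 2z^3.
Iterating the recurrence: a_0,…,a_{11} = 5, 1, 1, 5, -15, 37, -71, 109, -111, -27, 521, -1731.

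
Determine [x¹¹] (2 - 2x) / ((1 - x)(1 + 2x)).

-4096

Partial fractions give a closed form: a_n = (2)·(-2)^n.
At n = 11: a_11 = -4096.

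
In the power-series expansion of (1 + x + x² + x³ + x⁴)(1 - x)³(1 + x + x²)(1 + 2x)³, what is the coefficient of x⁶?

(1 + x + x² + x³ + x⁴) has coefficients 1,1,1,1,1 for degrees 0…4.
(1 - x)³ has coefficients 1,-3,3,-1,0,0,0 for degrees 0…6.
Multiplying by (1 + x + x²) gives running coefficients 1,-2,1,-1,2,-1,0 for degrees 0…6.
Finally multiplying by (1 + 2x)³, the product of all factors after the first has coefficients 1,4,1,-11,-8,7,10 for degrees 0…6.
[x⁶] = 1·10 + 1·7 + 1·(-8) + 1·(-11) + 1·1 = -1.

-1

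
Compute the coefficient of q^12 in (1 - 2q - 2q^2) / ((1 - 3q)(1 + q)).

44287

The denominator gives the recurrence a_n = 2a_(n−1) + 3a_(n−2) for n ≥ 3; the numerator fixes a_0 = 1, a_1 = 0, a_2 = 1.
Iterating: 1, 0, 1, 2, 7, 20, 61, 182, 547, 1640, 4921, 14762, 44287, so a_12 = 44287.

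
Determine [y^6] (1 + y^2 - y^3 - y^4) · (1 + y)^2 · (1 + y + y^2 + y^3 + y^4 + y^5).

-1

(1 + y^2 - y^3 - y^4) has coefficients 1,0,1,-1,-1 for degrees 0…4.
(1 + y)^2 has coefficients 1,2,1,0,0,0,0 for degrees 0…6.
Finally multiplying by (1 + y + y^2 + y^3 + y^4 + y^5), the product of all factors after the first has coefficients 1,3,4,4,4,4,3 for degrees 0…6.
[y^6] = 1·3 + 1·4 − 1·4 − 1·4 = -1.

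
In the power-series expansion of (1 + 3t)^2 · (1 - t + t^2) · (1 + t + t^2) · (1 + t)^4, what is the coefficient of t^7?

(1 + 3t)^2 has coefficients 1,6,9 for degrees 0…2.
(1 - t + t^2) has coefficients 1,-1,1,0,0,0,0,0 for degrees 0…7.
Multiplying by (1 + t + t^2) gives running coefficients 1,0,1,0,1,0,0,0 for degrees 0…7.
Finally multiplying by (1 + t)^4, the product of all factors after the first has coefficients 1,4,7,8,8,8,7,4 for degrees 0…7.
[t^7] = 1·4 + 6·7 + 9·8 = 118.

118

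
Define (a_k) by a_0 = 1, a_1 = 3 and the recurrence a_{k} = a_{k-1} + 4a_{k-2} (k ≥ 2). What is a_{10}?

The ordinary generating function has denominator 1 - x - 4x^2.
Iterating the recurrence: a_0,…,a_{10} = 1, 3, 7, 19, 47, 123, 311, 803, 2047, 5259, 13447.

13447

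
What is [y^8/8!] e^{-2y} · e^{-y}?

6561

The EGF product rule gives c_8 = Σ_{k_1+k_2=8} C(8; k_1,k_2) · ∏ g_i(k_i), where e^{-2y} gives (-2)^k; e^{-y} gives (-1)^k.
g_1(k) for k = 0…8: 1, -2, 4, -8, 16, -32, 64, -128, 256.
g_2(k) for k = 0…8: 1, -1, 1, -1, 1, -1, 1, -1, 1.
c_8 = Σ_k C(8,k)·g_1(k)·g_2(8−k) = 1·1·1 + 8·(-2)·(-1) + 28·4·1 + 56·(-8)·(-1) + 70·16·1 + 56·(-32)·(-1) + 28·64·1 + 8·(-128)·(-1) + 1·256·1 = 1 + 16 + 112 + 448 + 1120 + 1792 + 1792 + 1024 + 256 = 6561.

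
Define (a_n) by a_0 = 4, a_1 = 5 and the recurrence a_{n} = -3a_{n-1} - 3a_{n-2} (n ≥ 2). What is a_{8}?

The ordinary generating function has denominator 1 + 3t + 3t^2.
Iterating the recurrence: a_0,…,a_{8} = 4, 5, -27, 66, -117, 153, -108, -135, 729.

729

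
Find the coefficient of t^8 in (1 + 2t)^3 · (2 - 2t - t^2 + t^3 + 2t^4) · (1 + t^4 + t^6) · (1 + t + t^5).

-9

(1 + 2t)^3 has coefficients 1,6,12,8 for degrees 0…3.
(2 - 2t - t^2 + t^3 + 2t^4) has coefficients 2,-2,-1,1,2,0,0,0,0 for degrees 0…8.
Multiplying by (1 + t^4 + t^6) gives running coefficients 2,-2,-1,1,4,-2,1,-1,1 for degrees 0…8.
Finally multiplying by (1 + t + t^5), the product of all factors after the first has coefficients 2,0,-3,0,5,4,-3,-1,1 for degrees 0…8.
[t^8] = 1·1 + 6·(-1) + 12·(-3) + 8·4 = -9.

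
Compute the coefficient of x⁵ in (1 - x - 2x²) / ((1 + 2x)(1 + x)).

-64

The denominator gives the recurrence a_n = −3a_(n−1) − 2a_(n−2) for n ≥ 3; the numerator fixes a_0 = 1, a_1 = -4, a_2 = 8.
Iterating: 1, -4, 8, -16, 32, -64, so a_5 = -64.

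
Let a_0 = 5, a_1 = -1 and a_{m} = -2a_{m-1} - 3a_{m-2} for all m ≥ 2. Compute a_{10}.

-1117

The ordinary generating function has denominator 1 + 2t + 3t^2.
Iterating the recurrence: a_0,…,a_{10} = 5, -1, -13, 29, -19, -49, 155, -163, -139, 767, -1117.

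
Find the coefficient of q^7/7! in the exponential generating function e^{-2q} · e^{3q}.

The EGF product rule gives c_7 = Σ_{k_1+k_2=7} C(7; k_1,k_2) · ∏ g_i(k_i), where e^{-2q} gives (-2)^k; e^{3q} gives (3)^k.
g_1(k) for k = 0…7: 1, -2, 4, -8, 16, -32, 64, -128.
g_2(k) for k = 0…7: 1, 3, 9, 27, 81, 243, 729, 2187.
c_7 = Σ_k C(7,k)·g_1(k)·g_2(7−k) = 1·1·2187 + 7·(-2)·729 + 21·4·243 + 35·(-8)·81 + 35·16·27 + 21·(-32)·9 + 7·64·3 + 1·(-128)·1 = 2187 − 10206 + 20412 − 22680 + 15120 − 6048 + 1344 − 128 = 1.

1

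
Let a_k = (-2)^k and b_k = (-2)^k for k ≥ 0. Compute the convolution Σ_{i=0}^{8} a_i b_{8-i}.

2304

This is [x^8] in the product of the two ordinary generating functions.
Σ = 1·256 − 2·(-128) + 4·64 − 8·(-32) + 16·16 − 32·(-8) + 64·4 − 128·(-2) + 256·1 = 2304.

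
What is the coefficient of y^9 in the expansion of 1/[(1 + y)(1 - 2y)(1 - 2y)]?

The denominator gives the recurrence a_n = 3a_(n−1) − 4a_(n−3) for n ≥ 3; the numerator fixes a_0 = 1, a_1 = 3, a_2 = 9.
Iterating: 1, 3, 9, 23, 57, 135, 313, 711, 1593, 3527, so a_9 = 3527.

3527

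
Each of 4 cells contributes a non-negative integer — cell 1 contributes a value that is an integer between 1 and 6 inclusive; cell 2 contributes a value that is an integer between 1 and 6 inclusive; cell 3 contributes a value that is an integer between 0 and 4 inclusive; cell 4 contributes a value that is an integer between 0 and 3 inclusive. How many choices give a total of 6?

34

The generating function for the choices is (x + x^2 + x^3 + x^4 + x^5 + x^6)·(x + x^2 + x^3 + x^4 + x^5 + x^6)·(1 + x + x^2 + x^3 + x^4)·(1 + x + x^2 + x^3); the count is [x^6].
(x + x^2 + x^3 + x^4 + x^5 + x^6) has coefficients 0,1,1,1,1,1,1 for degrees 0…6.
(x + x^2 + x^3 + x^4 + x^5 + x^6) has coefficients 0,1,1,1,1,1,1 for degrees 0…6.
Multiplying by (1 + x + x^2 + x^3 + x^4) gives running coefficients 0,1,2,3,4,5,5 for degrees 0…6.
Finally multiplying by (1 + x + x^2 + x^3), the product of all factors after the first has coefficients 0,1,3,6,10,14,17 for degrees 0…6.
[x^6] = 1·14 + 1·10 + 1·6 + 1·3 + 1·1 + 1·0 = 34.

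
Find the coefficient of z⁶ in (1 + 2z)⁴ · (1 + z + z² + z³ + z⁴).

(1 + 2z)⁴ has coefficients 1,8,24,32,16 for degrees 0…4.
(1 + z + z² + z³ + z⁴) has coefficients 1,1,1,1,1,0,0 for degrees 0…6.
[z⁶] = 1·0 + 8·0 + 24·1 + 32·1 + 16·1 = 72.

72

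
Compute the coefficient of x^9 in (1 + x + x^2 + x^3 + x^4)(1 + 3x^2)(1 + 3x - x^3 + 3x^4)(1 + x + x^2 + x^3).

52

(1 + x + x^2 + x^3 + x^4) has coefficients 1,1,1,1,1 for degrees 0…4.
(1 + 3x^2) has coefficients 1,0,3,0,0,0,0,0,0,0 for degrees 0…9.
Multiplying by (1 + 3x - x^3 + 3x^4) gives running coefficients 1,3,3,8,3,-3,9,0,0,0 for degrees 0…9.
Finally multiplying by (1 + x + x^2 + x^3), the product of all factors after the first has coefficients 1,4,7,15,17,11,17,9,6,9 for degrees 0…9.
[x^9] = 1·9 + 1·6 + 1·9 + 1·17 + 1·11 = 52.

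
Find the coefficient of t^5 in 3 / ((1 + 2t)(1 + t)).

-189

Partial fractions give a closed form: a_n = (6)·(-2)^n + (-3)·(-1)^n.
At n = 5: a_5 = -189.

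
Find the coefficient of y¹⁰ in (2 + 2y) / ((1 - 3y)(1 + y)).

118098

Partial fractions give a closed form: a_n = (2)·3^n.
At n = 10: a_10 = 118098.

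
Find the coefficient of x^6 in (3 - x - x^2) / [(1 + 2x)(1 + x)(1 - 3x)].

Partial fractions give a closed form: a_n = (13/5)·(-2)^n + (-3/4)·(-1)^n + (23/20)·3^n.
At n = 6: a_6 = 1004.

1004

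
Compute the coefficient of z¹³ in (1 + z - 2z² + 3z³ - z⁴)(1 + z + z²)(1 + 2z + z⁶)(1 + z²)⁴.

(1 + z - 2z² + 3z³ - z⁴) has coefficients 1,1,-2,3,-1 for degrees 0…4.
(1 + z + z²) has coefficients 1,1,1,0,0,0,0,0,0,0,0,0,0,0 for degrees 0…13.
Multiplying by (1 + 2z + z⁶) gives running coefficients 1,3,3,2,0,0,1,1,1,0,0,0,0,0 for degrees 0…13.
Finally multiplying by (1 + z²)⁴, the product of all factors after the first has coefficients 1,3,7,14,18,26,23,25,18,15,13,8,10,4 for degrees 0…13.
[z¹³] = 1·4 + 1·10 − 2·8 + 3·13 − 1·15 = 22.

22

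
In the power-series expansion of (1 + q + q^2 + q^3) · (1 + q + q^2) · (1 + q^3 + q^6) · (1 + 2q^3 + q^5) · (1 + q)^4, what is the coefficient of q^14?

(1 + q + q^2 + q^3) has coefficients 1,1,1,1 for degrees 0…3.
(1 + q + q^2) has coefficients 1,1,1,0,0,0,0,0,0,0,0,0,0,0,0 for degrees 0…14.
Multiplying by (1 + q^3 + q^6) gives running coefficients 1,1,1,1,1,1,1,1,1,0,0,0,0,0,0 for degrees 0…14.
Multiplying by (1 + 2q^3 + q^5) gives running coefficients 1,1,1,3,3,4,4,4,4,3,3,3,1,1,0 for degrees 0…14.
Finally multiplying by (1 + q)^4, the product of all factors after the first has coefficients 1,5,11,17,26,39,51,59,63,63,59,53,47,38,25 for degrees 0…14.
[q^14] = 1·25 + 1·38 + 1·47 + 1·53 = 163.

163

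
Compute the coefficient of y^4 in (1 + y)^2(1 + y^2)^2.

3

(1 + y)^2 has coefficients 1,2,1 for degrees 0…2.
(1 + y^2)^2 has coefficients 1,0,2,0,1 for degrees 0…4.
[y^4] = 1·1 + 2·0 + 1·2 = 3.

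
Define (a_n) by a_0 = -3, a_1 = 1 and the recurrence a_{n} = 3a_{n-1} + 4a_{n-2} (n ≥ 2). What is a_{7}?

-6551

The ordinary generating function has denominator 1 - 3t - 4t^2.
Iterating the recurrence: a_0,…,a_{7} = -3, 1, -9, -23, -105, -407, -1641, -6551.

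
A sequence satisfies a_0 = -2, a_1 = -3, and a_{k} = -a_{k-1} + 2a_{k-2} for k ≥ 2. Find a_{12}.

1363

The ordinary generating function has denominator 1 + q - 2q^2.
Iterating the recurrence: a_0,…,a_{12} = -2, -3, -1, -5, 3, -13, 19, -45, 83, -173, 339, -685, 1363.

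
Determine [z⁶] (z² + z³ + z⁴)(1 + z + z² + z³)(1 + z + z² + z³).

10

(z² + z³ + z⁴) has coefficients 0,0,1,1,1 for degrees 0…4.
(1 + z + z² + z³) has coefficients 1,1,1,1,0,0,0 for degrees 0…6.
Finally multiplying by (1 + z + z² + z³), the product of all factors after the first has coefficients 1,2,3,4,3,2,1 for degrees 0…6.
[z⁶] = 1·3 + 1·4 + 1·3 = 10.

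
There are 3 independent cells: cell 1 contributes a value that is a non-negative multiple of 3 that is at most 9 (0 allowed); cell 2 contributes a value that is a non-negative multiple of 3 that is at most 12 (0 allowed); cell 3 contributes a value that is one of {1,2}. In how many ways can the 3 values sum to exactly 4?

2

The generating function for the choices is (1 + y^3 + y^6 + y^9)·(1 + y^3 + y^6 + y^9 + y^12)·(y + y^2); the count is [y^4].
(1 + y^3 + y^6 + y^9) has coefficients 1,0,0,1,0 for degrees 0…4.
(1 + y^3 + y^6 + y^9 + y^12) has coefficients 1,0,0,1,0 for degrees 0…4.
Finally multiplying by (y + y^2), the product of all factors after the first has coefficients 0,1,1,0,1 for degrees 0…4.
[y^4] = 1·1 + 1·1 = 2.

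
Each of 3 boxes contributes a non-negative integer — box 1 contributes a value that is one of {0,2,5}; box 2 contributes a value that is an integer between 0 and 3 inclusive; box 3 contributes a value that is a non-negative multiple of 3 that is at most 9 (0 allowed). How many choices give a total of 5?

4

The generating function for the choices is (1 + x^2 + x^5)·(1 + x + x^2 + x^3)·(1 + x^3 + x^6 + x^9); the count is [x^5].
(1 + x^2 + x^5) has coefficients 1,0,1,0,0,1 for degrees 0…5.
(1 + x + x^2 + x^3) has coefficients 1,1,1,1,0,0 for degrees 0…5.
Finally multiplying by (1 + x^3 + x^6 + x^9), the product of all factors after the first has coefficients 1,1,1,2,1,1 for degrees 0…5.
[x^5] = 1·1 + 1·2 + 1·1 = 4.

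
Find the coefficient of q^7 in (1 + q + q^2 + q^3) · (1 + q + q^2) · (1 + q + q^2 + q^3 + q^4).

(1 + q + q^2 + q^3) has coefficients 1,1,1,1 for degrees 0…3.
(1 + q + q^2) has coefficients 1,1,1,0,0,0,0,0 for degrees 0…7.
Finally multiplying by (1 + q + q^2 + q^3 + q^4), the product of all factors after the first has coefficients 1,2,3,3,3,2,1,0 for degrees 0…7.
[q^7] = 1·0 + 1·1 + 1·2 + 1·3 = 6.

6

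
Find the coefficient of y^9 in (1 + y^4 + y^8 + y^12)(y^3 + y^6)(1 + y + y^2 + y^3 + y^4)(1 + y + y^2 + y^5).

(1 + y^4 + y^8 + y^12) has coefficients 1,0,0,0,1,0,0,0,1,0 for degrees 0…9.
(y^3 + y^6) has coefficients 0,0,0,1,0,0,1,0,0,0 for degrees 0…9.
Multiplying by (1 + y + y^2 + y^3 + y^4) gives running coefficients 0,0,0,1,1,1,2,2,1,1 for degrees 0…9.
Finally multiplying by (1 + y + y^2 + y^5), the product of all factors after the first has coefficients 0,0,0,1,2,3,4,5,6,5 for degrees 0…9.
[y^9] = 1·5 + 1·3 + 1·0 = 8.

8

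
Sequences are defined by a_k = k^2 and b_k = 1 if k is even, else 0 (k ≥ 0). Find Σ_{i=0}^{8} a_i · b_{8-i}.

120

The convolution is the t^8 coefficient of A(t)B(t).
Σ = 0·1 + 1·0 + 4·1 + 9·0 + 16·1 + 25·0 + 36·1 + 49·0 + 64·1 = 120.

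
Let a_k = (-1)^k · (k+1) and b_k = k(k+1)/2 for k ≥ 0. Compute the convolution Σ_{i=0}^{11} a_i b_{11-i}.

The convolution is the t^11 coefficient of A(t)B(t).
Σ = 1·66 − 2·55 + 3·45 − 4·36 + 5·28 − 6·21 + 7·15 − 8·10 + 9·6 − 10·3 + 11·1 − 12·0 = 21.

21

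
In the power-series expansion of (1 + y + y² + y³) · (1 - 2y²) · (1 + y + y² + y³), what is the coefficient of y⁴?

(1 + y + y² + y³) has coefficients 1,1,1,1 for degrees 0…3.
(1 - 2y²) has coefficients 1,0,-2,0,0 for degrees 0…4.
Finally multiplying by (1 + y + y² + y³), the product of all factors after the first has coefficients 1,1,-1,-1,-2 for degrees 0…4.
[y⁴] = 1·(-2) + 1·(-1) + 1·(-1) + 1·1 = -3.

-3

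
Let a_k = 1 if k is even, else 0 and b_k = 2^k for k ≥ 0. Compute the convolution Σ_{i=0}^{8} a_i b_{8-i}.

341

The convolution is the t^8 coefficient of A(t)B(t).
Σ = 1·256 + 0·128 + 1·64 + 0·32 + 1·16 + 0·8 + 1·4 + 0·2 + 1·1 = 341.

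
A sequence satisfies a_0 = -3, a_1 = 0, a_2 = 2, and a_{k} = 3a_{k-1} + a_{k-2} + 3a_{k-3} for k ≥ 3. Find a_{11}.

-38187

The ordinary generating function has denominator 1 - 3q - q^2 - 3q^3.
Iterating the recurrence: a_0,…,a_{11} = -3, 0, 2, -3, -7, -18, -70, -249, -871, -3072, -10834, -38187.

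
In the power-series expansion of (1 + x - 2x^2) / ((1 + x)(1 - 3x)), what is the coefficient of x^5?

The denominator gives the recurrence a_n = 2a_(n−1) + 3a_(n−2) for n ≥ 3; the numerator fixes a_0 = 1, a_1 = 3, a_2 = 7.
Iterating: 1, 3, 7, 23, 67, 203, so a_5 = 203.

203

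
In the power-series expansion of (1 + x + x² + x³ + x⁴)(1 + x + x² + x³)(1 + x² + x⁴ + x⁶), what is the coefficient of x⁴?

(1 + x + x² + x³ + x⁴) has coefficients 1,1,1,1,1 for degrees 0…4.
(1 + x + x² + x³) has coefficients 1,1,1,1,0 for degrees 0…4.
Finally multiplying by (1 + x² + x⁴ + x⁶), the product of all factors after the first has coefficients 1,1,2,2,2 for degrees 0…4.
[x⁴] = 1·2 + 1·2 + 1·2 + 1·1 + 1·1 = 8.

8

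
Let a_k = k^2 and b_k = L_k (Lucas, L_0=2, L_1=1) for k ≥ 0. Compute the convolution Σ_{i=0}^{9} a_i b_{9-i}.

1193

Write out a_i and b_{9-i} for i = 0,…,9 and sum the products.
Σ = 0·76 + 1·47 + 4·29 + 9·18 + 16·11 + 25·7 + 36·4 + 49·3 + 64·1 + 81·2 = 1193.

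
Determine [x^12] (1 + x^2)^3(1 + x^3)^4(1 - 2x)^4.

(1 + x^2)^3 has coefficients 1,0,3,0,3,0,1 for degrees 0…6.
(1 + x^3)^4 has coefficients 1,0,0,4,0,0,6,0,0,4,0,0,1 for degrees 0…12.
Finally multiplying by (1 - 2x)^4, the product of all factors after the first has coefficients 1,-8,24,-28,-16,96,-122,16,144,-188,64,96,-127 for degrees 0…12.
[x^12] = 1·(-127) + 3·64 + 3·144 + 1·(-122) = 375.

375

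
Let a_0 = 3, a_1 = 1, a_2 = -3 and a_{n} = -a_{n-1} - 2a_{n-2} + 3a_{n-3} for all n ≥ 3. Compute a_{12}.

The ordinary generating function has denominator 1 + t + 2t^2 - 3t^3.
Iterating the recurrence: a_0,…,a_{12} = 3, 1, -3, 10, -1, -28, 60, -7, -197, 391, -18, -1355, 2564.

2564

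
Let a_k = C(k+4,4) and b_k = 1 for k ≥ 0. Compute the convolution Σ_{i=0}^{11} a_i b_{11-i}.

The convolution is the x^11 coefficient of A(x)B(x).
Σ = 1·1 + 5·1 + 15·1 + 35·1 + 70·1 + 126·1 + 210·1 + 330·1 + 495·1 + 715·1 + 1001·1 + 1365·1 = 4368.

4368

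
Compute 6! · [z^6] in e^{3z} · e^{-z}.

The EGF product rule gives c_6 = Σ_{k_1+k_2=6} C(6; k_1,k_2) · ∏ g_i(k_i), where e^{3z} gives (3)^k; e^{-z} gives (-1)^k.
g_1(k) for k = 0…6: 1, 3, 9, 27, 81, 243, 729.
g_2(k) for k = 0…6: 1, -1, 1, -1, 1, -1, 1.
c_6 = Σ_k C(6,k)·g_1(k)·g_2(6−k) = 1·1·1 + 6·3·(-1) + 15·9·1 + 20·27·(-1) + 15·81·1 + 6·243·(-1) + 1·729·1 = 1 − 18 + 135 − 540 + 1215 − 1458 + 729 = 64.

64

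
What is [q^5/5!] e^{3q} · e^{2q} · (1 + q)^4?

37225

The EGF product rule gives c_5 = Σ_{k_1+k_2+k_3=5} C(5; k_1,k_2,k_3) · ∏ g_i(k_i), where e^{3q} gives (3)^k; e^{2q} gives (2)^k; (1+q)^4 gives the falling factorial (4)_k.
g_1(k) for k = 0…5: 1, 3, 9, 27, 81, 243.
g_2(k) for k = 0…5: 1, 2, 4, 8, 16, 32.
g_3(k) for k = 0…5: 1, 4, 12, 24, 24, 0.
First combine the last two factors: h(k) = Σ_j C(k,j)·g_2(j)·g_3(k−j) for k = 0…5: 1, 6, 32, 152, 648, 2512.
c_5 = Σ_k C(5,k)·g_1(k)·h(5−k) = 1·1·2512 + 5·3·648 + 10·9·152 + 10·27·32 + 5·81·6 + 1·243·1 = 2512 + 9720 + 13680 + 8640 + 2430 + 243 = 37225.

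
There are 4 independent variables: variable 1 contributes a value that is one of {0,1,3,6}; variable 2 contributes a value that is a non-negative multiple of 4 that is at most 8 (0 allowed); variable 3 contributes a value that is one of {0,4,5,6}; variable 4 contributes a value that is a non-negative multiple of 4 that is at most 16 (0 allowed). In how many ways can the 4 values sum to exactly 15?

11

The generating function for the choices is (1 + y + y³ + y⁶)·(1 + y⁴ + y⁸)·(1 + y⁴ + y⁵ + y⁶)·(1 + y⁴ + y⁸ + y¹² + y¹⁶); the count is [y¹⁵].
(1 + y + y³ + y⁶) has coefficients 1,1,0,1,0,0,1 for degrees 0…6.
(1 + y⁴ + y⁸) has coefficients 1,0,0,0,1,0,0,0,1,0,0,0,0,0,0,0 for degrees 0…15.
Multiplying by (1 + y⁴ + y⁵ + y⁶) gives running coefficients 1,0,0,0,2,1,1,0,2,1,1,0,1,1,1,0 for degrees 0…15.
Finally multiplying by (1 + y⁴ + y⁸ + y¹² + y¹⁶), the product of all factors after the first has coefficients 1,0,0,0,3,1,1,0,5,2,2,0,6,3,3,0 for degrees 0…15.
[y¹⁵] = 1·0 + 1·3 + 1·6 + 1·2 = 11.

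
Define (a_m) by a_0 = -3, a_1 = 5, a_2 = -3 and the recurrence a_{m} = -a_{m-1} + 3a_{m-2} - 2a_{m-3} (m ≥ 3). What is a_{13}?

The ordinary generating function has denominator 1 + t - 3t^2 + 2t^3.
Iterating the recurrence: a_0,…,a_{13} = -3, 5, -3, 24, -43, 121, -298, 747, -1883, 4720, -11863, 29789, -74818, 187911.

187911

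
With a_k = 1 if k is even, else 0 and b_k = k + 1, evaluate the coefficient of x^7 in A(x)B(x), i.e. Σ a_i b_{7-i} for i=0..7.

The convolution is the x^7 coefficient of A(x)B(x).
Σ = 1·8 + 0·7 + 1·6 + 0·5 + 1·4 + 0·3 + 1·2 + 0·1 = 20.

20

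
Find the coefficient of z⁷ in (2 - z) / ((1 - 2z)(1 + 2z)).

-64

Partial fractions give a closed form: a_n = (3/4)·2^n + (5/4)·(-2)^n.
At n = 7: a_7 = -64.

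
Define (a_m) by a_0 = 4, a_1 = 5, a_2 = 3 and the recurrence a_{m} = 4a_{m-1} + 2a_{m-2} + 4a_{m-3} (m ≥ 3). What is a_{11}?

7810592

The ordinary generating function has denominator 1 - 4y - 2y^2 - 4y^3.
Iterating the recurrence: a_0,…,a_{11} = 4, 5, 3, 38, 178, 800, 3708, 17144, 79192, 365888, 1690512, 7810592.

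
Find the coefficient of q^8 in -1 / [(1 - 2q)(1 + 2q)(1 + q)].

Partial fractions give a closed form: a_n = (-1/3)·2^n + (-1)·(-2)^n + (1/3)·(-1)^n.
At n = 8: a_8 = -341.

-341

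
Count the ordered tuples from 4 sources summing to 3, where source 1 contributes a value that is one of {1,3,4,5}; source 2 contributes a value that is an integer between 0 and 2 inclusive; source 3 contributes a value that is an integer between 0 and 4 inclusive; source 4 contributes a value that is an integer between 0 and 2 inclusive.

The generating function for the choices is (q + q³ + q⁴ + q⁵)·(1 + q + q²)·(1 + q + q² + q³ + q⁴)·(1 + q + q²); the count is [q³].
(q + q³ + q⁴ + q⁵) has coefficients 0,1,0,1 for degrees 0…3.
(1 + q + q²) has coefficients 1,1,1,0 for degrees 0…3.
Multiplying by (1 + q + q² + q³ + q⁴) gives running coefficients 1,2,3,3 for degrees 0…3.
Finally multiplying by (1 + q + q²), the product of all factors after the first has coefficients 1,3,6,8 for degrees 0…3.
[q³] = 1·6 + 1·1 = 7.

7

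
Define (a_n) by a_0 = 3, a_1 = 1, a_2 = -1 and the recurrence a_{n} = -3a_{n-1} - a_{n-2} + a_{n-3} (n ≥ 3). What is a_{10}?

The ordinary generating function has denominator 1 + 3q + q^2 - q^3.
Iterating the recurrence: a_0,…,a_{10} = 3, 1, -1, 5, -13, 33, -81, 197, -477, 1153, -2785.

-2785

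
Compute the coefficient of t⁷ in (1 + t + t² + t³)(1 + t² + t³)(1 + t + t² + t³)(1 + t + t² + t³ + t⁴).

37

(1 + t + t² + t³) has coefficients 1,1,1,1 for degrees 0…3.
(1 + t² + t³) has coefficients 1,0,1,1,0,0,0,0 for degrees 0…7.
Multiplying by (1 + t + t² + t³) gives running coefficients 1,1,2,3,2,2,1,0 for degrees 0…7.
Finally multiplying by (1 + t + t² + t³ + t⁴), the product of all factors after the first has coefficients 1,2,4,7,9,10,10,8 for degrees 0…7.
[t⁷] = 1·8 + 1·10 + 1·10 + 1·9 = 37.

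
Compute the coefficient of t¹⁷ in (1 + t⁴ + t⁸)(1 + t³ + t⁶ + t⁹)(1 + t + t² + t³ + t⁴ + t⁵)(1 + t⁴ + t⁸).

13

(1 + t⁴ + t⁸) has coefficients 1,0,0,0,1,0,0,0,1 for degrees 0…8.
(1 + t³ + t⁶ + t⁹) has coefficients 1,0,0,1,0,0,1,0,0,1,0,0,0,0,0,0,0,0 for degrees 0…17.
Multiplying by (1 + t + t² + t³ + t⁴ + t⁵) gives running coefficients 1,1,1,2,2,2,2,2,2,2,2,2,1,1,1,0,0,0 for degrees 0…17.
Finally multiplying by (1 + t⁴ + t⁸), the product of all factors after the first has coefficients 1,1,1,2,3,3,3,4,5,5,5,6,5,5,5,4,3,3 for degrees 0…17.
[t¹⁷] = 1·3 + 1·5 + 1·5 = 13.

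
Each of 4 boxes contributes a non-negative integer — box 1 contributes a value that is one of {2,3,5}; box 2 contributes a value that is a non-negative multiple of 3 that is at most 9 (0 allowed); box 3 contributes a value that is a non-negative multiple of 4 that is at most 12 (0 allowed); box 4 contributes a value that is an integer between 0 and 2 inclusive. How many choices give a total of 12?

8

The generating function for the choices is (x² + x³ + x⁵)·(1 + x³ + x⁶ + x⁹)·(1 + x⁴ + x⁸ + x¹²)·(1 + x + x²); the count is [x¹²].
(x² + x³ + x⁵) has coefficients 0,0,1,1,0,1 for degrees 0…5.
(1 + x³ + x⁶ + x⁹) has coefficients 1,0,0,1,0,0,1,0,0,1,0,0,0 for degrees 0…12.
Multiplying by (1 + x⁴ + x⁸ + x¹²) gives running coefficients 1,0,0,1,1,0,1,1,1,1,1,1,1 for degrees 0…12.
Finally multiplying by (1 + x + x²), the product of all factors after the first has coefficients 1,1,1,1,2,2,2,2,3,3,3,3,3 for degrees 0…12.
[x¹²] = 1·3 + 1·3 + 1·2 = 8.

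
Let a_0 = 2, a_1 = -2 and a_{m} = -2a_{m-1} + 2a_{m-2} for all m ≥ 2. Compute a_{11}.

The ordinary generating function has denominator 1 + 2y - 2y^2.
Iterating the recurrence: a_0,…,a_{11} = 2, -2, 8, -20, 56, -152, 416, -1136, 3104, -8480, 23168, -63296.

-63296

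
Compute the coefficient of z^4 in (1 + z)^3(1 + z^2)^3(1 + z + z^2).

(1 + z)^3 has coefficients 1,3,3,1 for degrees 0…3.
(1 + z^2)^3 has coefficients 1,0,3,0,3 for degrees 0…4.
Finally multiplying by (1 + z + z^2), the product of all factors after the first has coefficients 1,1,4,3,6 for degrees 0…4.
[z^4] = 1·6 + 3·3 + 3·4 + 1·1 = 28.

28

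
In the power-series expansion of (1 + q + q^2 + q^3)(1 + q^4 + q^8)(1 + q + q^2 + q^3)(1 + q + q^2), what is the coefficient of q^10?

(1 + q + q^2 + q^3) has coefficients 1,1,1,1 for degrees 0…3.
(1 + q^4 + q^8) has coefficients 1,0,0,0,1,0,0,0,1,0,0 for degrees 0…10.
Multiplying by (1 + q + q^2 + q^3) gives running coefficients 1,1,1,1,1,1,1,1,1,1,1 for degrees 0…10.
Finally multiplying by (1 + q + q^2), the product of all factors after the first has coefficients 1,2,3,3,3,3,3,3,3,3,3 for degrees 0…10.
[q^10] = 1·3 + 1·3 + 1·3 + 1·3 = 12.

12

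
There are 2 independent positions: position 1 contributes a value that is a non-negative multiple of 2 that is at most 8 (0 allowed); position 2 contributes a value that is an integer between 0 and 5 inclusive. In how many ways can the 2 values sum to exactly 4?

The generating function for the choices is (1 + q^2 + q^4 + q^6 + q^8)·(1 + q + q^2 + q^3 + q^4 + q^5); the count is [q^4].
(1 + q^2 + q^4 + q^6 + q^8) has coefficients 1,0,1,0,1 for degrees 0…4.
(1 + q + q^2 + q^3 + q^4 + q^5) has coefficients 1,1,1,1,1 for degrees 0…4.
[q^4] = 1·1 + 1·1 + 1·1 = 3.

3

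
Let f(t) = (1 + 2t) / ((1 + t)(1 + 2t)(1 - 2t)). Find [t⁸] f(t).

Partial fractions give a closed form: a_n = (1/3)·(-1)^n + (2/3)·2^n.
At n = 8: a_8 = 171.

171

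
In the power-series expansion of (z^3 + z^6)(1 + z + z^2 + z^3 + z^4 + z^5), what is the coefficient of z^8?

2

(z^3 + z^6) has coefficients 0,0,0,1,0,0,1 for degrees 0…6.
(1 + z + z^2 + z^3 + z^4 + z^5) has coefficients 1,1,1,1,1,1,0,0,0 for degrees 0…8.
[z^8] = 1·1 + 1·1 = 2.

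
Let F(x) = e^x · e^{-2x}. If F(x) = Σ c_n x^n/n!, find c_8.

The EGF product rule gives c_8 = Σ_{k_1+k_2=8} C(8; k_1,k_2) · ∏ g_i(k_i), where e^x gives (1)^k; e^{-2x} gives (-2)^k.
g_1(k) for k = 0…8: 1, 1, 1, 1, 1, 1, 1, 1, 1.
g_2(k) for k = 0…8: 1, -2, 4, -8, 16, -32, 64, -128, 256.
c_8 = Σ_k C(8,k)·g_1(k)·g_2(8−k) = 1·1·256 + 8·1·(-128) + 28·1·64 + 56·1·(-32) + 70·1·16 + 56·1·(-8) + 28·1·4 + 8·1·(-2) + 1·1·1 = 256 − 1024 + 1792 − 1792 + 1120 − 448 + 112 − 16 + 1 = 1.

1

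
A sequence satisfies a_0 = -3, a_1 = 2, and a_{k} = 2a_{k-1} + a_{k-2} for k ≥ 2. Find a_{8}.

The ordinary generating function has denominator 1 - 2z - z^2.
Iterating the recurrence: a_0,…,a_{8} = -3, 2, 1, 4, 9, 22, 53, 128, 309.

309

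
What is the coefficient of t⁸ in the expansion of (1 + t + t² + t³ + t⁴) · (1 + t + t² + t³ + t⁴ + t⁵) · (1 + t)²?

12

(1 + t + t² + t³ + t⁴) has coefficients 1,1,1,1,1 for degrees 0…4.
(1 + t + t² + t³ + t⁴ + t⁵) has coefficients 1,1,1,1,1,1,0,0,0 for degrees 0…8.
Finally multiplying by (1 + t)², the product of all factors after the first has coefficients 1,3,4,4,4,4,3,1,0 for degrees 0…8.
[t⁸] = 1·0 + 1·1 + 1·3 + 1·4 + 1·4 = 12.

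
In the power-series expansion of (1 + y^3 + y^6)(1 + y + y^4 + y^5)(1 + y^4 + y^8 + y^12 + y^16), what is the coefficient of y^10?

(1 + y^3 + y^6) has coefficients 1,0,0,1,0,0,1 for degrees 0…6.
(1 + y + y^4 + y^5) has coefficients 1,1,0,0,1,1,0,0,0,0,0 for degrees 0…10.
Finally multiplying by (1 + y^4 + y^8 + y^12 + y^16), the product of all factors after the first has coefficients 1,1,0,0,2,2,0,0,2,2,0 for degrees 0…10.
[y^10] = 1·0 + 1·0 + 1·2 = 2.

2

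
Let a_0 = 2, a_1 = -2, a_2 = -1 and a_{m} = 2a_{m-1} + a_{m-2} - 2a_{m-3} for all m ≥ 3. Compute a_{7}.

The ordinary generating function has denominator 1 - 2t - t^2 + 2t^3.
Iterating the recurrence: a_0,…,a_{7} = 2, -2, -1, -8, -13, -32, -61, -128.

-128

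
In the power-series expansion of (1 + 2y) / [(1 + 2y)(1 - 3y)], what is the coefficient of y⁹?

The denominator gives the recurrence a_n = a_(n−1) + 6a_(n−2) for n ≥ 3; the numerator fixes a_0 = 1, a_1 = 3, a_2 = 9.
Iterating: 1, 3, 9, 27, 81, 243, 729, 2187, 6561, 19683, so a_9 = 19683.

19683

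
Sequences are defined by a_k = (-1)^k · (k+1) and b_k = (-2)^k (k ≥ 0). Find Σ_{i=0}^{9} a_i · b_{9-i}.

-2036

The convolution is the x^9 coefficient of A(x)B(x).
Σ = 1·(-512) − 2·256 + 3·(-128) − 4·64 + 5·(-32) − 6·16 + 7·(-8) − 8·4 + 9·(-2) − 10·1 = -2036.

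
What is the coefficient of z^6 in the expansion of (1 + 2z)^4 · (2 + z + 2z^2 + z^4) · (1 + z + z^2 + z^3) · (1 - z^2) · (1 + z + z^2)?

(1 + 2z)^4 has coefficients 1,8,24,32,16 for degrees 0…4.
(2 + z + 2z^2 + z^4) has coefficients 2,1,2,0,1,0,0 for degrees 0…6.
Multiplying by (1 + z + z^2 + z^3) gives running coefficients 2,3,5,5,4,3,1 for degrees 0…6.
Multiplying by (1 - z^2) gives running coefficients 2,3,3,2,-1,-2,-3 for degrees 0…6.
Finally multiplying by (1 + z + z^2), the product of all factors after the first has coefficients 2,5,8,8,4,-1,-6 for degrees 0…6.
[z^6] = 1·(-6) + 8·(-1) + 24·4 + 32·8 + 16·8 = 466.

466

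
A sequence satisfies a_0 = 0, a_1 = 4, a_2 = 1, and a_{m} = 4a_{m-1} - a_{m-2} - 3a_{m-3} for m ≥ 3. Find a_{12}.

-369495

The ordinary generating function has denominator 1 - 4t + t^2 + 3t^3.
Iterating the recurrence: a_0,…,a_{12} = 0, 4, 1, 0, -13, -55, -207, -734, -2564, -8901, -30838, -106759, -369495.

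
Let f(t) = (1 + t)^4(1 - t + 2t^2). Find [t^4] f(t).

(1 + t)^4 has coefficients 1,4,6,4,1 for degrees 0…4.
(1 - t + 2t^2) has coefficients 1,-1,2,0,0 for degrees 0…4.
[t^4] = 1·0 + 4·0 + 6·2 + 4·(-1) + 1·1 = 9.

9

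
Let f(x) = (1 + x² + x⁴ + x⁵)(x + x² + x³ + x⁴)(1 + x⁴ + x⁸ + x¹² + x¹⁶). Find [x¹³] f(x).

4

(1 + x² + x⁴ + x⁵) has coefficients 1,0,1,0,1,1 for degrees 0…5.
(x + x² + x³ + x⁴) has coefficients 0,1,1,1,1,0,0,0,0,0,0,0,0,0 for degrees 0…13.
Finally multiplying by (1 + x⁴ + x⁸ + x¹² + x¹⁶), the product of all factors after the first has coefficients 0,1,1,1,1,1,1,1,1,1,1,1,1,1 for degrees 0…13.
[x¹³] = 1·1 + 1·1 + 1·1 + 1·1 = 4.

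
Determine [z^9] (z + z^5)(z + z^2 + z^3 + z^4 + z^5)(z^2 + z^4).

(z + z^5) has coefficients 0,1,0,0,0,1 for degrees 0…5.
(z + z^2 + z^3 + z^4 + z^5) has coefficients 0,1,1,1,1,1,0,0,0,0 for degrees 0…9.
Finally multiplying by (z^2 + z^4), the product of all factors after the first has coefficients 0,0,0,1,1,2,2,2,1,1 for degrees 0…9.
[z^9] = 1·1 + 1·1 = 2.

2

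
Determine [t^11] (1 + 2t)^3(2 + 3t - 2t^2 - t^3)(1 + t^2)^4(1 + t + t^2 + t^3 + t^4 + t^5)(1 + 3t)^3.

56577

(1 + 2t)^3 has coefficients 1,6,12,8 for degrees 0…3.
(2 + 3t - 2t^2 - t^3) has coefficients 2,3,-2,-1,0,0,0,0,0,0,0,0 for degrees 0…11.
Multiplying by (1 + t^2)^4 gives running coefficients 2,3,6,11,4,14,-4,6,-6,-1,-2,-1 for degrees 0…11.
Multiplying by (1 + t + t^2 + t^3 + t^4 + t^5) gives running coefficients 2,5,11,22,26,40,34,37,25,13,7,-8 for degrees 0…11.
Finally multiplying by (1 + 3t)^3, the product of all factors after the first has coefficients 2,23,110,310,656,1165,1690,2125,2356,2155,1798,1081 for degrees 0…11.
[t^11] = 1·1081 + 6·1798 + 12·2155 + 8·2356 = 56577.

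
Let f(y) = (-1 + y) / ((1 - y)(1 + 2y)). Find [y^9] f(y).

512

Partial fractions give a closed form: a_n = (-1)·(-2)^n.
At n = 9: a_9 = 512.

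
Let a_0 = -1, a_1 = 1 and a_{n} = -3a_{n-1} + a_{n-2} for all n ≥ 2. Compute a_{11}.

The ordinary generating function has denominator 1 + 3x - x^2.
Iterating the recurrence: a_0,…,a_{11} = -1, 1, -4, 13, -43, 142, -469, 1549, -5116, 16897, -55807, 184318.

184318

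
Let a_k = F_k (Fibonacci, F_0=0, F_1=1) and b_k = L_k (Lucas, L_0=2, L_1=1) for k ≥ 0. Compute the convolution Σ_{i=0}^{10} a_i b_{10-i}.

605

Write out a_i and b_{10-i} for i = 0,…,10 and sum the products.
Σ = 0·123 + 1·76 + 1·47 + 2·29 + 3·18 + 5·11 + 8·7 + 13·4 + 21·3 + 34·1 + 55·2 = 605.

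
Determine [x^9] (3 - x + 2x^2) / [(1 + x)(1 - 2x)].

1022

The denominator gives the recurrence a_n = a_(n−1) + 2a_(n−2) for n ≥ 3; the numerator fixes a_0 = 3, a_1 = 2, a_2 = 10.
Iterating: 3, 2, 10, 14, 34, 62, 130, 254, 514, 1022, so a_9 = 1022.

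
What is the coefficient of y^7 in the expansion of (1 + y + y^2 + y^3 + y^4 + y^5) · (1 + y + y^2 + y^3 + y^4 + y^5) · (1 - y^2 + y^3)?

(1 + y + y^2 + y^3 + y^4 + y^5) has coefficients 1,1,1,1,1,1 for degrees 0…5.
(1 + y + y^2 + y^3 + y^4 + y^5) has coefficients 1,1,1,1,1,1,0,0 for degrees 0…7.
Finally multiplying by (1 - y^2 + y^3), the product of all factors after the first has coefficients 1,1,0,1,1,1,0,0 for degrees 0…7.
[y^7] = 1·0 + 1·0 + 1·1 + 1·1 + 1·1 + 1·0 = 3.

3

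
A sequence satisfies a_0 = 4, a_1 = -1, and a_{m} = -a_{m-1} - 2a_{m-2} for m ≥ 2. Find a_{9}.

The ordinary generating function has denominator 1 + q + 2q^2.
Iterating the recurrence: a_0,…,a_{9} = 4, -1, -7, 9, 5, -23, 13, 33, -59, -7.

-7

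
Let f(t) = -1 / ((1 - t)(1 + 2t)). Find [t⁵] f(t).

Partial fractions give a closed form: a_n = (-1/3)·1^n + (-2/3)·(-2)^n.
At n = 5: a_5 = 21.

21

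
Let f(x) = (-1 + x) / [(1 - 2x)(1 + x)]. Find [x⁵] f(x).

-10

Partial fractions give a closed form: a_n = (-1/3)·2^n + (-2/3)·(-1)^n.
At n = 5: a_5 = -10.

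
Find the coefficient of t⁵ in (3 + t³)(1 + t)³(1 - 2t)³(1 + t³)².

-57

(3 + t³) has coefficients 3,0,0,1 for degrees 0…3.
(1 + t)³ has coefficients 1,3,3,1,0,0 for degrees 0…5.
Multiplying by (1 - 2t)³ gives running coefficients 1,-3,-3,11,6,-12 for degrees 0…5.
Finally multiplying by (1 + t³)², the product of all factors after the first has coefficients 1,-3,-3,13,0,-18 for degrees 0…5.
[t⁵] = 3·(-18) + 1·(-3) = -57.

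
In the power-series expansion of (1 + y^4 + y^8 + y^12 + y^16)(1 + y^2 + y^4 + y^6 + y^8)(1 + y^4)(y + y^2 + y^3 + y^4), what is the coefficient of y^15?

(1 + y^4 + y^8 + y^12 + y^16) has coefficients 1,0,0,0,1,0,0,0,1,0,0,0,1,0,0,0 for degrees 0…15.
(1 + y^2 + y^4 + y^6 + y^8) has coefficients 1,0,1,0,1,0,1,0,1,0,0,0,0,0,0,0 for degrees 0…15.
Multiplying by (1 + y^4) gives running coefficients 1,0,1,0,2,0,2,0,2,0,1,0,1,0,0,0 for degrees 0…15.
Finally multiplying by (y + y^2 + y^3 + y^4), the product of all factors after the first has coefficients 0,1,1,2,2,3,3,4,4,4,4,3,3,2,2,1 for degrees 0…15.
[y^15] = 1·1 + 1·3 + 1·4 + 1·2 = 10.

10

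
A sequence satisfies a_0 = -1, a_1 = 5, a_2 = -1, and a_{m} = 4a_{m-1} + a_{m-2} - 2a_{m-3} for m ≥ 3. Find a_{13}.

The ordinary generating function has denominator 1 - 4z - z^2 + 2z^3.
Iterating the recurrence: a_0,…,a_{13} = -1, 5, -1, 3, 1, 9, 31, 131, 537, 2217, 9143, 37715, 155569, 641705.

641705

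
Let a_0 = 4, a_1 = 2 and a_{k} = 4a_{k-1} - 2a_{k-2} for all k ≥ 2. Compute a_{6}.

The ordinary generating function has denominator 1 - 4q + 2q^2.
Iterating the recurrence: a_0,…,a_{6} = 4, 2, 0, -4, -16, -56, -192.

-192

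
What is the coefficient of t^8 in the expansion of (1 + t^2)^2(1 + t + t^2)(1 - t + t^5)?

(1 + t^2)^2 has coefficients 1,0,2,0,1 for degrees 0…4.
(1 + t + t^2) has coefficients 1,1,1,0,0,0,0,0,0 for degrees 0…8.
Finally multiplying by (1 - t + t^5), the product of all factors after the first has coefficients 1,0,0,-1,0,1,1,1,0 for degrees 0…8.
[t^8] = 1·0 + 2·1 + 1·0 = 2.

2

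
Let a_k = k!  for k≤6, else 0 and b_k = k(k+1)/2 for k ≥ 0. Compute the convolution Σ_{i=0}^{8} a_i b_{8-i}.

The convolution is the t^8 coefficient of A(t)B(t).
Σ = 1·36 + 1·28 + 2·21 + 6·15 + 24·10 + 120·6 + 720·3 + 0·1 + 0·0 = 3316.

3316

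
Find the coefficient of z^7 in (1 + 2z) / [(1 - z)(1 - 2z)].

The denominator gives the recurrence a_n = 3a_(n−1) − 2a_(n−2) for n ≥ 2; the numerator fixes a_0 = 1, a_1 = 5.
Iterating: 1, 5, 13, 29, 61, 125, 253, 509, so a_7 = 509.

509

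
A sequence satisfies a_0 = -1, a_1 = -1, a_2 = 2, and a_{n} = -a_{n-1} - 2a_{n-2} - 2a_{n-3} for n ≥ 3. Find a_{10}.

32

The ordinary generating function has denominator 1 + x + 2x^2 + 2x^3.
Iterating the recurrence: a_0,…,a_{10} = -1, -1, 2, 2, -4, -4, 8, 8, -16, -16, 32.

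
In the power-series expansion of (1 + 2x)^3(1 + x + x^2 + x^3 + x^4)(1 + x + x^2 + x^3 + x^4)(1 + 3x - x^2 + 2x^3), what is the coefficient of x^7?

(1 + 2x)^3 has coefficients 1,6,12,8 for degrees 0…3.
(1 + x + x^2 + x^3 + x^4) has coefficients 1,1,1,1,1,0,0,0 for degrees 0…7.
Multiplying by (1 + x + x^2 + x^3 + x^4) gives running coefficients 1,2,3,4,5,4,3,2 for degrees 0…7.
Finally multiplying by (1 + 3x - x^2 + 2x^3), the product of all factors after the first has coefficients 1,5,8,13,18,21,18,17 for degrees 0…7.
[x^7] = 1·17 + 6·18 + 12·21 + 8·18 = 521.

521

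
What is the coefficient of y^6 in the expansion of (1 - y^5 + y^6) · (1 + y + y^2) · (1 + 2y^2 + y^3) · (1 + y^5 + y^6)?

2

(1 - y^5 + y^6) has coefficients 1,0,0,0,0,-1,1 for degrees 0…6.
(1 + y + y^2) has coefficients 1,1,1,0,0,0,0 for degrees 0…6.
Multiplying by (1 + 2y^2 + y^3) gives running coefficients 1,1,3,3,3,1,0 for degrees 0…6.
Finally multiplying by (1 + y^5 + y^6), the product of all factors after the first has coefficients 1,1,3,3,3,2,2 for degrees 0…6.
[y^6] = 1·2 − 1·1 + 1·1 = 2.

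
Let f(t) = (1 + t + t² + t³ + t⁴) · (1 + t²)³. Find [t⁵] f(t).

6

(1 + t + t² + t³ + t⁴) has coefficients 1,1,1,1,1 for degrees 0…4.
(1 + t²)³ has coefficients 1,0,3,0,3,0 for degrees 0…5.
[t⁵] = 1·0 + 1·3 + 1·0 + 1·3 + 1·0 = 6.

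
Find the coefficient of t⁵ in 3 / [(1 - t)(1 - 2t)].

The denominator gives the recurrence a_n = 3a_(n−1) − 2a_(n−2) for n ≥ 2; the numerator fixes a_0 = 3, a_1 = 9.
Iterating: 3, 9, 21, 45, 93, 189, so a_5 = 189.

189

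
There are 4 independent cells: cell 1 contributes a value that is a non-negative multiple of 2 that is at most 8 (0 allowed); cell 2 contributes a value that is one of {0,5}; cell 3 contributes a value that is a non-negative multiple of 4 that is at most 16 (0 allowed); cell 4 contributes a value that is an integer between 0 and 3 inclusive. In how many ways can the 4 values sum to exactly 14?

10

The generating function for the choices is (1 + t² + t⁴ + t⁶ + t⁸)·(1 + t⁵)·(1 + t⁴ + t⁸ + t¹² + t¹⁶)·(1 + t + t² + t³); the count is [t¹⁴].
(1 + t² + t⁴ + t⁶ + t⁸) has coefficients 1,0,1,0,1,0,1,0,1 for degrees 0…8.
(1 + t⁵) has coefficients 1,0,0,0,0,1,0,0,0,0,0,0,0,0,0 for degrees 0…14.
Multiplying by (1 + t⁴ + t⁸ + t¹² + t¹⁶) gives running coefficients 1,0,0,0,1,1,0,0,1,1,0,0,1,1,0 for degrees 0…14.
Finally multiplying by (1 + t + t² + t³), the product of all factors after the first has coefficients 1,1,1,1,1,2,2,2,2,2,2,2,2,2,2 for degrees 0…14.
[t¹⁴] = 1·2 + 1·2 + 1·2 + 1·2 + 1·2 = 10.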